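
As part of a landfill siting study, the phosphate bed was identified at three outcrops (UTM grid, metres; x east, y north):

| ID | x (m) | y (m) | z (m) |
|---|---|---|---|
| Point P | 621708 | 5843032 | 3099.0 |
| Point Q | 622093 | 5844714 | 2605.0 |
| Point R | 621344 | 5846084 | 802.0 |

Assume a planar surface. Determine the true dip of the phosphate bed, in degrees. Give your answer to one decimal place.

55.3°

Let the plane be z = a·x + b·y + c.
Point Q−Point P: 385a + 1682b = −494;  Point R−Point P: −364a + 3052b = −2297.
Solving gives a = 1.31814, b = −0.59541.
Gradient magnitude |∇z| = √(a² + b²) = √(1.73749 + 0.35452) = 1.44638.
True dip = arctan(1.44638) = 55.3°, dipping toward WNW (azimuth ≈ 294°).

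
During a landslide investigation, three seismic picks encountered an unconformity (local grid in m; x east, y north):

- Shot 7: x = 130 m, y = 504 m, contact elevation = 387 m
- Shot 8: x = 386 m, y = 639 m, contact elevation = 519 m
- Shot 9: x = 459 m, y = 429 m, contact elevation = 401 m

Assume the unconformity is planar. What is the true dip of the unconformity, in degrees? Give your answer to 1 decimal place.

33.2°

Two edge vectors: Shot 7→Shot 8 = (256, 135, 132), Shot 7→Shot 9 = (329, -75, 14).
Normal n = (Shot 7→Shot 8) × (Shot 7→Shot 9) = (11790, 39844, -63615).
So ∂z/∂x = −n_x/n_z = 0.18533 and ∂z/∂y = −n_y/n_z = 0.62633.
Gradient magnitude |∇z| = √(a² + b²) = √(0.03435 + 0.39229) = 0.65318.
True dip = arctan(0.65318) = 33.2°, dipping toward SSW (azimuth ≈ 196°).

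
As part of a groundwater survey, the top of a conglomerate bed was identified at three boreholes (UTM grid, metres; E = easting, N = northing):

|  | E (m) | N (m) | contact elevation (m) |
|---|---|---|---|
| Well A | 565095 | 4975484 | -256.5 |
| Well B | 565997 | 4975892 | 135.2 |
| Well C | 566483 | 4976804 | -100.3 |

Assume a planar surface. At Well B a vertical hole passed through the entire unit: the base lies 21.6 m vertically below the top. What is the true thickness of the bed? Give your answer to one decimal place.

Two edge vectors: Well A→Well B = (902, 408, 391.7), Well A→Well C = (1388, 1320, 156.2).
Normal n = (Well A→Well B) × (Well A→Well C) = (-453314.4, 402787.2, 624336).
So ∂z/∂E = −n_x/n_z = 0.72607 and ∂z/∂N = −n_y/n_z = −0.64514.
|∇z| = √(a²+b²) = 0.97129, so dip δ = arctan(0.97129) = 44.17°.
True thickness = vertical thickness × cos δ = 21.6 × cos 44.17° = 15.5 m.

15.5 m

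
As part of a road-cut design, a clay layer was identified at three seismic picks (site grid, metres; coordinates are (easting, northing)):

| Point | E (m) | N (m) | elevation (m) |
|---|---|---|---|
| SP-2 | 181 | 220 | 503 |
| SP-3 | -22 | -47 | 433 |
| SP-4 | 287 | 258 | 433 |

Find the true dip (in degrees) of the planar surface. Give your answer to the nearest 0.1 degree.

Two edge vectors: SP-2→SP-3 = (-203, -267, -70), SP-2→SP-4 = (106, 38, -70).
Normal n = (SP-2→SP-3) × (SP-2→SP-4) = (21350, -21630, 20588).
So ∂z/∂E = −n_x/n_z = −1.03701 and ∂z/∂N = −n_y/n_z = 1.05061.
Gradient magnitude |∇z| = √(a² + b²) = √(1.07539 + 1.10379) = 1.47620.
True dip = arctan(1.47620) = 55.9°, dipping toward SE (azimuth ≈ 135°).

55.9°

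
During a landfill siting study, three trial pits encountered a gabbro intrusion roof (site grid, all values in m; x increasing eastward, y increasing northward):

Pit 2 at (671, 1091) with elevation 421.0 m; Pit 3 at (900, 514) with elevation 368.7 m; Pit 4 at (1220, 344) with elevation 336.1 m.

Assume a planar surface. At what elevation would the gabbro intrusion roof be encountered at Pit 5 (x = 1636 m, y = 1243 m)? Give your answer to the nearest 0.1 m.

365.0 m

Let the plane be z = a·x + b·y + c.
Pit 3−Pit 2: 229a − 577b = −52.3;  Pit 4−Pit 2: 549a − 747b = −84.9.
Solving gives a = −0.068075, b = 0.063624.
Then c = 421 − a·671 − b·1091 = 397.26.
At (1636, 1243): z = −111.4 + 79.1 + 397.26 = 365.0 m.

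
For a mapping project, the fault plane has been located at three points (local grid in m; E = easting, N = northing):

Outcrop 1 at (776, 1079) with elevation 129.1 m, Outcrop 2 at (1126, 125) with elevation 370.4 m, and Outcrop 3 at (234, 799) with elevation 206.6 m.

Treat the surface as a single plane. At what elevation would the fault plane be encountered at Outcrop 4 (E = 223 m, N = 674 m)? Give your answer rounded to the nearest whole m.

Let the plane be z = a·E + b·N + c.
Outcrop 2−Outcrop 1: 350a − 954b = 241.3;  Outcrop 3−Outcrop 1: −542a − 280b = 77.5.
Solving gives a = −0.01036, b = −0.25674.
Then c = 129.1 − a·776 − b·1079 = 414.16.
At (223, 674): z = −2.3 − 173.0 + 414.16 = 238.8 m.

239 m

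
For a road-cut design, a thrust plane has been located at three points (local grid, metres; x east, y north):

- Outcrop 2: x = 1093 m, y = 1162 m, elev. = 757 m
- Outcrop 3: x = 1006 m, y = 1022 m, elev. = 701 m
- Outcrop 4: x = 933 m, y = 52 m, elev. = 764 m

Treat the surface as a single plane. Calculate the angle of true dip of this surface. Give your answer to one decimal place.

Let the plane be z = a·x + b·y + c.
Outcrop 3−Outcrop 2: −87a − 140b = −56;  Outcrop 4−Outcrop 2: −160a − 1110b = 7.
Solving gives a = 0.85129, b = −0.12901.
Gradient magnitude |∇z| = √(a² + b²) = √(0.72469 + 0.01664) = 0.86101.
True dip = arctan(0.86101) = 40.7°, dipping toward W (azimuth ≈ 279°).

40.7°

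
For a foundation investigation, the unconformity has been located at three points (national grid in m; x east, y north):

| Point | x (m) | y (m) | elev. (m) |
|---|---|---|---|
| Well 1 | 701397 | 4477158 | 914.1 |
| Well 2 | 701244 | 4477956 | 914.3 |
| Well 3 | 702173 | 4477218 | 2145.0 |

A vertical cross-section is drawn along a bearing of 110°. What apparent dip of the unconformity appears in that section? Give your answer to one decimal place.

Let the plane be z = a·x + b·y + c.
Well 2−Well 1: −153a + 798b = 0.2;  Well 3−Well 1: 776a + 60b = 1230.9.
Solving gives a = 1.56302, b = 0.29993.
Unit vector along 110° is (sin 110°, cos 110°) = (0.9397, -0.3420).
Slope in that direction = a·(0.9397) + b·(-0.3420) = 1.36618.
Apparent dip = arctan|1.36618| = 53.8° (true dip is 57.9°, so apparent ≤ true as expected).

53.8°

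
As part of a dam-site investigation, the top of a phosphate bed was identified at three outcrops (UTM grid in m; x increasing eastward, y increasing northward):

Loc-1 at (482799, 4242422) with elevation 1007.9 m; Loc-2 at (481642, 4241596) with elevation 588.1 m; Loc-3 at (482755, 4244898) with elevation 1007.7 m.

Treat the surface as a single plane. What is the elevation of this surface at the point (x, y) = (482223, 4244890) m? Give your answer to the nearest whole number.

Let the plane be z = a·x + b·y + c.
Loc-2−Loc-1: −1157a − 826b = −419.8;  Loc-3−Loc-1: −44a + 2476b = −0.2.
Solving gives a = 0.35834635, b = 0.00628725.
Then c = 1007.9 − a·482799 − b·4242422 = −198674.54.
At (482223, 4244890): z = 172802.9 + 26688.7 − 198674.54 = 817.0 m.

817 m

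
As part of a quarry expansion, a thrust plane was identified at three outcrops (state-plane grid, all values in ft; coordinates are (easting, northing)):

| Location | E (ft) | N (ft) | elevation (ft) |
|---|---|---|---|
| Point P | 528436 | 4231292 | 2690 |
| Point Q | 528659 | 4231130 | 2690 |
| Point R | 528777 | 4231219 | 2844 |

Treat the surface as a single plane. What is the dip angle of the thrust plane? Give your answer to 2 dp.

47.45°

Two edge vectors: Point P→Point Q = (223, -162, 0), Point P→Point R = (341, -73, 154).
Normal n = (Point P→Point Q) × (Point P→Point R) = (-24948, -34342, 38963).
So ∂z/∂E = −n_x/n_z = 0.64030 and ∂z/∂N = −n_y/n_z = 0.88140.
Gradient magnitude |∇z| = √(a² + b²) = √(0.40998 + 0.77687) = 1.08943.
True dip = arctan(1.08943) = 47.45°, dipping toward SW (azimuth ≈ 216°).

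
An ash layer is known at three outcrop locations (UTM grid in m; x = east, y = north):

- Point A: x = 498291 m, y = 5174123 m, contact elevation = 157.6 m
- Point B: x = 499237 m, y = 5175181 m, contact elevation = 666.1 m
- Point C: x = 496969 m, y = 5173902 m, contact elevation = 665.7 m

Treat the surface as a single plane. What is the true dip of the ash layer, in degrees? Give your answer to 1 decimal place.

Two edge vectors: Point A→Point B = (946, 1058, 508.5), Point A→Point C = (-1322, -221, 508.1).
Normal n = (Point A→Point B) × (Point A→Point C) = (649948.3, -1152899.6, 1189610).
So ∂z/∂x = −n_x/n_z = −0.54635 and ∂z/∂y = −n_y/n_z = 0.96914.
Gradient magnitude |∇z| = √(a² + b²) = √(0.29850 + 0.93923) = 1.11254.
True dip = arctan(1.11254) = 48.0°, dipping toward SSE (azimuth ≈ 151°).

48.0°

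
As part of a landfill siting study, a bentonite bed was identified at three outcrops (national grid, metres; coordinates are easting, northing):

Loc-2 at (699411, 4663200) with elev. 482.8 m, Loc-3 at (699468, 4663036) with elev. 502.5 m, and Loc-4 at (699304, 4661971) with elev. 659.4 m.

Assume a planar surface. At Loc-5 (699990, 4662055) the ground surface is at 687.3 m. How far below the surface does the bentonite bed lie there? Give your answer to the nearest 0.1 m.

Let the plane be z = a·easting + b·northing + c.
Loc-3−Loc-2: 57a − 164b = 19.7;  Loc-4−Loc-2: −107a − 1229b = 176.6.
Solving gives a = −0.054235682, b = −0.138972158.
Then c = 482.8 − a·699411 − b·4663200 = 686470.80.
At (699990, 4662055): z_contact = −37964.44 − 647895.84 + 686470.80 = 610.52 m.
Depth below ground = 687.3 − 610.52 = 76.8 m.

76.8 m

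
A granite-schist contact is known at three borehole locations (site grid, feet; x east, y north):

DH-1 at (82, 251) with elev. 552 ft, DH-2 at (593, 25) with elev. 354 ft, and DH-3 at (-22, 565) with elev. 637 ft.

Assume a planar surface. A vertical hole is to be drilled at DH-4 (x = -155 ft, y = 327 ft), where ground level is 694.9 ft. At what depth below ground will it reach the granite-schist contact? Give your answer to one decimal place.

Two edge vectors: DH-1→DH-2 = (511, -226, -198), DH-1→DH-3 = (-104, 314, 85).
Normal n = (DH-1→DH-2) × (DH-1→DH-3) = (42962, -22843, 136950).
So ∂z/∂x = −n_x/n_z = −0.31371 and ∂z/∂y = −n_y/n_z = 0.16680.
Intercept c from DH-1: 552 + 25.72 − 41.87 = 535.86.
At (-155, 327): z_contact = 48.62 + 54.54 + 535.86 = 639.02 ft.
Depth below ground = 694.9 − 639.02 = 55.9 ft.

55.9 ft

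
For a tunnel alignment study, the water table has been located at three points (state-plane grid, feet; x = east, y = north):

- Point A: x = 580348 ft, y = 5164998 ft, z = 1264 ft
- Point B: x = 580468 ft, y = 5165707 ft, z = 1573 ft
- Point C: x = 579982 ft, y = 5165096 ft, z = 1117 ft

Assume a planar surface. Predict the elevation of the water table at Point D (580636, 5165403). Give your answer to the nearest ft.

Let the plane be z = a·x + b·y + c.
Point B−Point A: 120a + 709b = 309;  Point C−Point A: −366a + 98b = −147.
Solving gives a = 0.49586366, b = 0.35189896.
Then c = 1264 − a·580348 − b·5164998 = −2104066.90.
At (580636, 5165403): z = 287916.3 + 1817699.9 − 2104066.90 = 1549.3 ft.

1549 ft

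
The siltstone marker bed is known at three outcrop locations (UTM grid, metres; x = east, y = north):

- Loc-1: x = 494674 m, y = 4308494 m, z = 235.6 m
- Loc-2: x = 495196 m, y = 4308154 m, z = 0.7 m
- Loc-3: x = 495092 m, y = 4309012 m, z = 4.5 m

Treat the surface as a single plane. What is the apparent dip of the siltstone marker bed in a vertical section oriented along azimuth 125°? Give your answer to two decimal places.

Let the plane be z = a·x + b·y + c.
Loc-2−Loc-1: 522a − 340b = −234.9;  Loc-3−Loc-1: 418a + 518b = −231.1.
Solving gives a = −0.48544, b = −0.05441.
Unit vector along 125° is (sin 125°, cos 125°) = (0.8192, -0.5736).
Slope in that direction = a·(0.8192) + b·(-0.5736) = −0.36644.
Apparent dip = arctan|0.36644| = 20.12° (true dip is 26.0°, so apparent ≤ true as expected).

20.12°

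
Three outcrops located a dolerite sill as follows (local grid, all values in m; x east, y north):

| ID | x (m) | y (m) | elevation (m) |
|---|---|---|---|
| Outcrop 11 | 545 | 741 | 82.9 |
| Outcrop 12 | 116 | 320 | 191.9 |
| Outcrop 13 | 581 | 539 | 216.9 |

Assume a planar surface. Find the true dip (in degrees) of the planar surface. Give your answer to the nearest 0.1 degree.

Two edge vectors: Outcrop 11→Outcrop 12 = (-429, -421, 109), Outcrop 11→Outcrop 13 = (36, -202, 134).
Normal n = (Outcrop 11→Outcrop 12) × (Outcrop 11→Outcrop 13) = (-34396, 61410, 101814).
So ∂z/∂x = −n_x/n_z = 0.33783 and ∂z/∂y = −n_y/n_z = −0.60316.
Gradient magnitude |∇z| = √(a² + b²) = √(0.11413 + 0.36380) = 0.69133.
True dip = arctan(0.69133) = 34.7°, dipping toward NNW (azimuth ≈ 331°).

34.7°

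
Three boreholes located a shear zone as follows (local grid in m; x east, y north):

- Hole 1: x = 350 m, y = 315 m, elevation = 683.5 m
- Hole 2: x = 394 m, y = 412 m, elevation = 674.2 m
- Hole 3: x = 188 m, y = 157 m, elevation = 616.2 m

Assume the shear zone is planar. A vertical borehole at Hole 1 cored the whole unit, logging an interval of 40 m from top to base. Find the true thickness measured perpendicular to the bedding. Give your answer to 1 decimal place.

Two edge vectors: Hole 1→Hole 2 = (44, 97, -9.3), Hole 1→Hole 3 = (-162, -158, -67.3).
Normal n = (Hole 1→Hole 2) × (Hole 1→Hole 3) = (-7997.5, 4467.8, 8762).
So ∂z/∂x = −n_x/n_z = 0.91275 and ∂z/∂y = −n_y/n_z = −0.50991.
|∇z| = √(a²+b²) = 1.04552, so dip δ = arctan(1.04552) = 46.27°.
True thickness = vertical thickness × cos δ = 40 × cos 46.27° = 27.6 m.

27.6 m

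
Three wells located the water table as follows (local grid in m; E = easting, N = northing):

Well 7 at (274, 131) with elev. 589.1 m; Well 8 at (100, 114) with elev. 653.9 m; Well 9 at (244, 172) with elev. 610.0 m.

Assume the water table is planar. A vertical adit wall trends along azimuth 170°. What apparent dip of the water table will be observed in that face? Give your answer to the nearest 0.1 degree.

Two edge vectors: Well 7→Well 8 = (-174, -17, 64.8), Well 7→Well 9 = (-30, 41, 20.9).
Normal n = (Well 7→Well 8) × (Well 7→Well 9) = (-3012.1, 1692.6, -7644).
So ∂z/∂E = −n_x/n_z = −0.39405 and ∂z/∂N = −n_y/n_z = 0.22143.
Unit vector along 170° is (sin 170°, cos 170°) = (0.1736, -0.9848).
Slope in that direction = a·(0.1736) + b·(-0.9848) = −0.28649.
Apparent dip = arctan|0.28649| = 16.0° (true dip is 24.3°, so apparent ≤ true as expected).

16.0°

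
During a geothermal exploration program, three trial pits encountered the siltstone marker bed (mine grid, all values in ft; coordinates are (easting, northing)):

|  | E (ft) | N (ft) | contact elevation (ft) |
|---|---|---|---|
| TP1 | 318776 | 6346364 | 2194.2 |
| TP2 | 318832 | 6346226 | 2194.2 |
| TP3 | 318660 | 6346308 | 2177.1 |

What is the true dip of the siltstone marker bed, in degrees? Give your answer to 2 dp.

7.58°

Let the plane be z = a·E + b·N + c.
TP2−TP1: 56a − 138b = 0;  TP3−TP1: −116a − 56b = −17.1.
Solving gives a = 0.12327, b = 0.05002.
Gradient magnitude |∇z| = √(a² + b²) = √(0.01519 + 0.00250) = 0.13303.
True dip = arctan(0.13303) = 7.58°, dipping toward WSW (azimuth ≈ 248°).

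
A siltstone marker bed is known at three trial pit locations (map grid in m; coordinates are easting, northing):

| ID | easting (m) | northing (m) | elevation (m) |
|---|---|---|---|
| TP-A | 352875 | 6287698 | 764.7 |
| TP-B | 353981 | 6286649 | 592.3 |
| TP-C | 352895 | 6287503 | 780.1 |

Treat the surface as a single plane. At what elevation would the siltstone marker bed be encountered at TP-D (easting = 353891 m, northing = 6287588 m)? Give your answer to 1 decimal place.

Two edge vectors: TP-A→TP-B = (1106, -1049, -172.4), TP-A→TP-C = (20, -195, 15.4).
Normal n = (TP-A→TP-B) × (TP-A→TP-C) = (-49772.6, -20480.4, -194690).
So ∂z/∂easting = −n_x/n_z = −0.255650521 and ∂z/∂northing = −n_y/n_z = −0.105194925.
Intercept c from TP-A: 764.7 + 90212.68 + 661433.92 = 752411.30.
At (353891, 6287588): z = −90472.4 − 661422.3 + 752411.30 = 516.5 m.

516.5 m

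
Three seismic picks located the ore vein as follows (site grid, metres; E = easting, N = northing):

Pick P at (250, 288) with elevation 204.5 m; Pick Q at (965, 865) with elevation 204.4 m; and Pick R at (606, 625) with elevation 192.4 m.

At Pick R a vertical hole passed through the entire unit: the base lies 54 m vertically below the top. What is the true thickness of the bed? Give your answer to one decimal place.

Let the plane be z = a·E + b·N + c.
Pick Q−Pick P: 715a + 577b = −0.1;  Pick R−Pick P: 356a + 337b = −12.1.
Solving gives a = 0.19548, b = −0.24241.
|∇z| = √(a²+b²) = 0.31141, so dip δ = arctan(0.31141) = 17.30°.
True thickness = vertical thickness × cos δ = 54 × cos 17.30° = 51.6 m.

51.6 m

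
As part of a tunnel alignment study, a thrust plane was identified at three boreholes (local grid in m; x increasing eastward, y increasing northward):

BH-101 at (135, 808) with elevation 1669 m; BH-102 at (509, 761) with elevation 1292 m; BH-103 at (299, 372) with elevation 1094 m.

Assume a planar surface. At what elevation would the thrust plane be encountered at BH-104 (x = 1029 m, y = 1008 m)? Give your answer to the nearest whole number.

1076 m

Two edge vectors: BH-101→BH-102 = (374, -47, -377), BH-101→BH-103 = (164, -436, -575).
Normal n = (BH-101→BH-102) × (BH-101→BH-103) = (-137347, 153222, -155356).
So ∂z/∂x = −n_x/n_z = −0.88408 and ∂z/∂y = −n_y/n_z = 0.98626.
Intercept c from BH-101: 1669 + 119.35 − 796.90 = 991.45.
At (1029, 1008): z = −909.7 + 994.2 + 991.45 = 1075.9 m.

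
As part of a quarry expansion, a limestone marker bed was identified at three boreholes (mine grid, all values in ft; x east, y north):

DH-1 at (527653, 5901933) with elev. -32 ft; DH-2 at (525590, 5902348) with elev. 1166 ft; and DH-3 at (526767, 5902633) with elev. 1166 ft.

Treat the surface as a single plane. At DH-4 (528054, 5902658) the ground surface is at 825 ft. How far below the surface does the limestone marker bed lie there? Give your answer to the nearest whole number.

Two edge vectors: DH-1→DH-2 = (-2063, 415, 1198), DH-1→DH-3 = (-886, 700, 1198).
Normal n = (DH-1→DH-2) × (DH-1→DH-3) = (-341430, 1410046, -1076410).
So ∂z/∂x = −n_x/n_z = −0.31719326 and ∂z/∂y = −n_y/n_z = 1.30995253.
Intercept c from DH-1: -32 + 167367.98 − 7731252.05 = −7563916.07.
At (528054, 5902658): z_contact = −167495.2 + 7732201.8 − 7563916.07 = 790.5 ft.
Depth below ground = 825 − 790.5 = 34 ft.

34 ft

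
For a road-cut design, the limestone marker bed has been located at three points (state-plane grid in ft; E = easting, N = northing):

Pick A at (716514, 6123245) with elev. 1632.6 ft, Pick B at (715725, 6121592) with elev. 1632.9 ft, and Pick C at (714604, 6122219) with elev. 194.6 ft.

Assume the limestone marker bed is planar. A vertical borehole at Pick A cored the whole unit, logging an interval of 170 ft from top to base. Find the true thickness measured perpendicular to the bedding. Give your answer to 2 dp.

113.10 ft

Let the plane be z = a·E + b·N + c.
Pick B−Pick A: −789a − 1653b = 0.3;  Pick C−Pick A: −1910a − 1026b = −1438.
Solving gives a = 1.01261, b = −0.48351.
|∇z| = √(a²+b²) = 1.12213, so dip δ = arctan(1.12213) = 48.29°.
True thickness = vertical thickness × cos δ = 170 × cos 48.29° = 113.10 ft.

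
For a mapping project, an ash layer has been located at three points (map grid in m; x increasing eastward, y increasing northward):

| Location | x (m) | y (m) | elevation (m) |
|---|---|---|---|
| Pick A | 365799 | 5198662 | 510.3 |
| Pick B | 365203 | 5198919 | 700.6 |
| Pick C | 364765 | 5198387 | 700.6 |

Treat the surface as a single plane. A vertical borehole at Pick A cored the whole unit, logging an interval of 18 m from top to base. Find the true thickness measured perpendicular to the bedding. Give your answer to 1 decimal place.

17.2 m

Let the plane be z = a·x + b·y + c.
Pick B−Pick A: −596a + 257b = 190.3;  Pick C−Pick A: −1034a − 275b = 190.3.
Solving gives a = −0.23564, b = 0.19400.
|∇z| = √(a²+b²) = 0.30523, so dip δ = arctan(0.30523) = 16.97°.
True thickness = vertical thickness × cos δ = 18 × cos 16.97° = 17.2 m.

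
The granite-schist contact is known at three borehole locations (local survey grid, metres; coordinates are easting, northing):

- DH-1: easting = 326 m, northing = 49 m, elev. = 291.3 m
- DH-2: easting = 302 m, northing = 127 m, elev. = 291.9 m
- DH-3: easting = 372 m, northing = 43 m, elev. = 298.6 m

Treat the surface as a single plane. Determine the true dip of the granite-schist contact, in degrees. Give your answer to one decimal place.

Let the plane be z = a·easting + b·northing + c.
DH-2−DH-1: −24a + 78b = 0.6;  DH-3−DH-1: 46a − 6b = 7.3.
Solving gives a = 0.16638, b = 0.05889.
Gradient magnitude |∇z| = √(a² + b²) = √(0.02768 + 0.00347) = 0.17649.
True dip = arctan(0.17649) = 10.0°, dipping toward WSW (azimuth ≈ 251°).

10.0°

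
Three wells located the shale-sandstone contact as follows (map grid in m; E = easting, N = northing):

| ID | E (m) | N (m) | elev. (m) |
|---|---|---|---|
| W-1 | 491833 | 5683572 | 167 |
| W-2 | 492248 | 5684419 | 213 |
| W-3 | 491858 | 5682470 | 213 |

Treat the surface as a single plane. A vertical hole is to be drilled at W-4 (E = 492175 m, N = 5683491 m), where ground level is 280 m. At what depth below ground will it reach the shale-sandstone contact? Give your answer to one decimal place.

45.9 m

Let the plane be z = a·E + b·N + c.
W-2−W-1: 415a + 847b = 46;  W-3−W-1: 25a − 1102b = 46.
Solving gives a = 0.187362723, b = −0.037491771.
Then c = 167 − a·491833 − b·5683572 = 121103.01.
At (492175, 5683491): z_contact = 92215.25 − 213084.14 + 121103.01 = 234.11 m.
Depth below ground = 280 − 234.11 = 45.9 m.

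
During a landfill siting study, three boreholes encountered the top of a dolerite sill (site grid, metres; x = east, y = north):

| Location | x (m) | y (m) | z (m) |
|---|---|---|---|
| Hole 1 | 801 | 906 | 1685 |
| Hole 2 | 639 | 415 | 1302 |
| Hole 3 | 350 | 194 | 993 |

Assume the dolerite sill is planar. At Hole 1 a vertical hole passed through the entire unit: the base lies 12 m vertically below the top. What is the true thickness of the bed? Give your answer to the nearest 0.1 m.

9.1 m

Let the plane be z = a·x + b·y + c.
Hole 2−Hole 1: −162a − 491b = −383;  Hole 3−Hole 1: −451a − 712b = −692.
Solving gives a = 0.63221, b = 0.57145.
|∇z| = √(a²+b²) = 0.85220, so dip δ = arctan(0.85220) = 40.44°.
True thickness = vertical thickness × cos δ = 12 × cos 40.44° = 9.1 m.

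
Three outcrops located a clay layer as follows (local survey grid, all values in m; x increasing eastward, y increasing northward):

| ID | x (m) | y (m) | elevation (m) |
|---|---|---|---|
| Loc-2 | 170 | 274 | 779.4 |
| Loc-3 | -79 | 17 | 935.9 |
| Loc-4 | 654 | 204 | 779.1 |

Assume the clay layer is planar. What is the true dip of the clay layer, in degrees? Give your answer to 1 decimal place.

28.3°

Let the plane be z = a·x + b·y + c.
Loc-3−Loc-2: −249a − 257b = 156.5;  Loc-4−Loc-2: 484a − 70b = −0.3.
Solving gives a = −0.07779, b = −0.53358.
Gradient magnitude |∇z| = √(a² + b²) = √(0.00605 + 0.28471) = 0.53922.
True dip = arctan(0.53922) = 28.3°, dipping toward N (azimuth ≈ 008°).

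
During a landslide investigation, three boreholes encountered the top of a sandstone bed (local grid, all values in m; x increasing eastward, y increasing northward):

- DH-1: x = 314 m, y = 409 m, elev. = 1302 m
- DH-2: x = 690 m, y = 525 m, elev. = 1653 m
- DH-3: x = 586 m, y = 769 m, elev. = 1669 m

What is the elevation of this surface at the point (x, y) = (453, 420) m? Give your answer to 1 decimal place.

Let the plane be z = a·x + b·y + c.
DH-2−DH-1: 376a + 116b = 351;  DH-3−DH-1: 272a + 360b = 367.
Solving gives a = 0.80714, b = 0.40960.
Then c = 1302 − a·314 − b·409 = 881.03.
At (453, 420): z = 365.6 + 172.0 + 881.03 = 1418.7 m.

1418.7 m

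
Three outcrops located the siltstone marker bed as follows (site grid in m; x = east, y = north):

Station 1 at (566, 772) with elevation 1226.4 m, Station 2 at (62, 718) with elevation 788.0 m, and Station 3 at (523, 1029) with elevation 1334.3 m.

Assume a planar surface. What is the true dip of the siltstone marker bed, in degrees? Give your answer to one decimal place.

44.5°

Two edge vectors: Station 1→Station 2 = (-504, -54, -438.4), Station 1→Station 3 = (-43, 257, 107.9).
Normal n = (Station 1→Station 2) × (Station 1→Station 3) = (106842.2, 73232.8, -131850).
So ∂z/∂x = −n_x/n_z = 0.81033 and ∂z/∂y = −n_y/n_z = 0.55543.
Gradient magnitude |∇z| = √(a² + b²) = √(0.65664 + 0.30850) = 0.98241.
True dip = arctan(0.98241) = 44.5°, dipping toward SW (azimuth ≈ 236°).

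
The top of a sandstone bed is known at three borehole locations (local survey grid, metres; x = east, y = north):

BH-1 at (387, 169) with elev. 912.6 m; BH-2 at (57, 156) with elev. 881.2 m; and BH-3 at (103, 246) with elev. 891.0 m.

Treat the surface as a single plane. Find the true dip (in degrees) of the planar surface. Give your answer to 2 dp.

6.35°

Two edge vectors: BH-1→BH-2 = (-330, -13, -31.4), BH-1→BH-3 = (-284, 77, -21.6).
Normal n = (BH-1→BH-2) × (BH-1→BH-3) = (2698.6, 1789.6, -29102).
So ∂z/∂x = −n_x/n_z = 0.09273 and ∂z/∂y = −n_y/n_z = 0.06149.
Gradient magnitude |∇z| = √(a² + b²) = √(0.00860 + 0.00378) = 0.11127.
True dip = arctan(0.11127) = 6.35°, dipping toward WSW (azimuth ≈ 236°).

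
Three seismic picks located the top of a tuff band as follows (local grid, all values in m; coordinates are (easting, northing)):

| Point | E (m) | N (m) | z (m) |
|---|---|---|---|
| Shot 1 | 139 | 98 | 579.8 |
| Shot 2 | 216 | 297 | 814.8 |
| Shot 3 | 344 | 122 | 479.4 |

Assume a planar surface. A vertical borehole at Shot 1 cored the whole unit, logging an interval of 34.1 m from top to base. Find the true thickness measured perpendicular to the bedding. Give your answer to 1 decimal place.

18.2 m

Let the plane be z = a·E + b·N + c.
Shot 2−Shot 1: 77a + 199b = 235;  Shot 3−Shot 1: 205a + 24b = −100.4.
Solving gives a = −0.65781, b = 1.43543.
|∇z| = √(a²+b²) = 1.57898, so dip δ = arctan(1.57898) = 57.65°.
True thickness = vertical thickness × cos δ = 34.1 × cos 57.65° = 18.2 m.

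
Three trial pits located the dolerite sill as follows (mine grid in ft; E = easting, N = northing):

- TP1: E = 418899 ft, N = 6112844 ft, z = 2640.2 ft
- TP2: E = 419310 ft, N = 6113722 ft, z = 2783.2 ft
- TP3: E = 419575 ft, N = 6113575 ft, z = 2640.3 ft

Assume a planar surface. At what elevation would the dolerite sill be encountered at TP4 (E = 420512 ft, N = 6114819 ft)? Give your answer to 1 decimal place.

2716.5 ft

Let the plane be z = a·E + b·N + c.
TP2−TP1: 411a + 878b = 143;  TP3−TP1: 676a + 731b = 0.1.
Solving gives a = −0.356362445, b = 0.329686748.
Then c = 2640.2 − a·418899 − b·6112844 = −1863403.59.
At (420512, 6114819): z = −149854.7 + 2015974.8 − 1863403.59 = 2716.5 ft.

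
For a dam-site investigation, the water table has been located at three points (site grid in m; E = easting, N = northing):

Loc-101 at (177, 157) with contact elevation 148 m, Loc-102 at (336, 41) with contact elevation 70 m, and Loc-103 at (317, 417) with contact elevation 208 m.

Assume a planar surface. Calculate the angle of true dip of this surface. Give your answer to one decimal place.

Let the plane be z = a·E + b·N + c.
Loc-102−Loc-101: 159a − 116b = −78;  Loc-103−Loc-101: 140a + 260b = 60.
Solving gives a = −0.23133, b = 0.35533.
Gradient magnitude |∇z| = √(a² + b²) = √(0.05351 + 0.12626) = 0.42400.
True dip = arctan(0.42400) = 23.0°, dipping toward SSE (azimuth ≈ 147°).

23.0°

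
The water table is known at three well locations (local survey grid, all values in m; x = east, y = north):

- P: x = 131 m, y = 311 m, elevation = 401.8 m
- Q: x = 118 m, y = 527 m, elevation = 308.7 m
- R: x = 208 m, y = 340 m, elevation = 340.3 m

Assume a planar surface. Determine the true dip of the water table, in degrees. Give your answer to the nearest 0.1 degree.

37.9°

Let the plane be z = a·x + b·y + c.
Q−P: −13a + 216b = −93.1;  R−P: 77a + 29b = −61.5.
Solving gives a = −0.62226, b = −0.46847.
Gradient magnitude |∇z| = √(a² + b²) = √(0.38721 + 0.21946) = 0.77889.
True dip = arctan(0.77889) = 37.9°, dipping toward NE (azimuth ≈ 053°).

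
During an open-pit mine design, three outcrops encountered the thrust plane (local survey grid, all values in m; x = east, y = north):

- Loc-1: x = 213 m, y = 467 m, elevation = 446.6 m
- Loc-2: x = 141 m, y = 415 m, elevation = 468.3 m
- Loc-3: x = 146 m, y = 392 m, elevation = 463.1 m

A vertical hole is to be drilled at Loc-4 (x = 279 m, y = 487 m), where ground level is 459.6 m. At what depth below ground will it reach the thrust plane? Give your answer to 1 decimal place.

36.7 m

Let the plane be z = a·x + b·y + c.
Loc-2−Loc-1: −72a − 52b = 21.7;  Loc-3−Loc-1: −67a − 75b = 16.5.
Solving gives a = −0.40162, b = 0.13878.
Then c = 446.6 − a·213 − b·467 = 467.33.
At (279, 487): z_contact = −112.05 + 67.59 + 467.33 = 422.87 m.
Depth below ground = 459.6 − 422.87 = 36.7 m.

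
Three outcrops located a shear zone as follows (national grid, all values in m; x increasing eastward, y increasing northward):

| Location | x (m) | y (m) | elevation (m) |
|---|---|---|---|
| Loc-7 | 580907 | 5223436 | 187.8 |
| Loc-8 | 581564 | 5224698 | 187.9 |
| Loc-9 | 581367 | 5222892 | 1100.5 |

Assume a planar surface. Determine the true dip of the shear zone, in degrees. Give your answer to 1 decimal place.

Two edge vectors: Loc-7→Loc-8 = (657, 1262, 0.1), Loc-7→Loc-9 = (460, -544, 912.7).
Normal n = (Loc-7→Loc-8) × (Loc-7→Loc-9) = (1151881.8, -599597.9, -937928).
So ∂z/∂x = −n_x/n_z = 1.22811 and ∂z/∂y = −n_y/n_z = −0.63928.
Gradient magnitude |∇z| = √(a² + b²) = √(1.50826 + 0.40868) = 1.38454.
True dip = arctan(1.38454) = 54.2°, dipping toward WNW (azimuth ≈ 297°).

54.2°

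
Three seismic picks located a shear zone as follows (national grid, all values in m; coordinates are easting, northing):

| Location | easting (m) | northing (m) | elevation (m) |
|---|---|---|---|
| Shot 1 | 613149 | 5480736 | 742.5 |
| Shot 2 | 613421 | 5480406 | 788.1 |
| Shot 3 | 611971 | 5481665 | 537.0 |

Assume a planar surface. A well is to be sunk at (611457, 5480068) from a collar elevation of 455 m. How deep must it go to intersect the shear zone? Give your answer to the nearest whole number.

40 m

Let the plane be z = a·easting + b·northing + c.
Shot 2−Shot 1: 272a − 330b = 45.6;  Shot 3−Shot 1: −1178a + 929b = −205.5.
Solving gives a = 0.18707994, b = 0.01601741.
Then c = 742.5 − a·613149 − b·5480736 = −201752.55.
At (611457, 5480068): z_contact = 114391.3 + 87776.5 − 201752.55 = 415.3 m.
Depth below ground = 455 − 415.3 = 40 m.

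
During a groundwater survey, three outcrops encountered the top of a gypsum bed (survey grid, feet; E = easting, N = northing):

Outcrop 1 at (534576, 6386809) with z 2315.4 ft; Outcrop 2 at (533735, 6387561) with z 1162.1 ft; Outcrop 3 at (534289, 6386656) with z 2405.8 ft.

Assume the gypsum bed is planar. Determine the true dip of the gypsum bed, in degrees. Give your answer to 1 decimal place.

50.7°

Two edge vectors: Outcrop 1→Outcrop 2 = (-841, 752, -1153.3), Outcrop 1→Outcrop 3 = (-287, -153, 90.4).
Normal n = (Outcrop 1→Outcrop 2) × (Outcrop 1→Outcrop 3) = (-108474.1, 407023.5, 344497).
So ∂z/∂E = −n_x/n_z = 0.31488 and ∂z/∂N = −n_y/n_z = −1.18150.
Gradient magnitude |∇z| = √(a² + b²) = √(0.09915 + 1.39594) = 1.22274.
True dip = arctan(1.22274) = 50.7°, dipping toward NNW (azimuth ≈ 345°).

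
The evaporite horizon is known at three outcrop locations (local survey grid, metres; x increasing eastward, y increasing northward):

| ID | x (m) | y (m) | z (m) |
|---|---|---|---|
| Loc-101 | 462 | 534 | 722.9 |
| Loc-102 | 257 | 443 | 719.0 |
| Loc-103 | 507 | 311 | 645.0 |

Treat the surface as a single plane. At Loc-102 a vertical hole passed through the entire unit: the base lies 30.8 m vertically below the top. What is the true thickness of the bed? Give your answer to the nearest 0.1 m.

Two edge vectors: Loc-101→Loc-102 = (-205, -91, -3.9), Loc-101→Loc-103 = (45, -223, -77.9).
Normal n = (Loc-101→Loc-102) × (Loc-101→Loc-103) = (6219.2, -16145, 49810).
So ∂z/∂x = −n_x/n_z = −0.12486 and ∂z/∂y = −n_y/n_z = 0.32413.
|∇z| = √(a²+b²) = 0.34735, so dip δ = arctan(0.34735) = 19.15°.
True thickness = vertical thickness × cos δ = 30.8 × cos 19.15° = 29.1 m.

29.1 m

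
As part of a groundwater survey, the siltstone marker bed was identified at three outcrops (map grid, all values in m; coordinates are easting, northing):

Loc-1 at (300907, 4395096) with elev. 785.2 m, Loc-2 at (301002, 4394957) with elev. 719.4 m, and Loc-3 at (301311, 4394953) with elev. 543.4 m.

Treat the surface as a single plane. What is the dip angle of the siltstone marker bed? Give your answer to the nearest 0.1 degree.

29.9°

Let the plane be z = a·easting + b·northing + c.
Loc-2−Loc-1: 95a − 139b = −65.8;  Loc-3−Loc-1: 404a − 143b = −241.8.
Solving gives a = −0.56848, b = 0.08485.
Gradient magnitude |∇z| = √(a² + b²) = √(0.32317 + 0.00720) = 0.57478.
True dip = arctan(0.57478) = 29.9°, dipping toward E (azimuth ≈ 098°).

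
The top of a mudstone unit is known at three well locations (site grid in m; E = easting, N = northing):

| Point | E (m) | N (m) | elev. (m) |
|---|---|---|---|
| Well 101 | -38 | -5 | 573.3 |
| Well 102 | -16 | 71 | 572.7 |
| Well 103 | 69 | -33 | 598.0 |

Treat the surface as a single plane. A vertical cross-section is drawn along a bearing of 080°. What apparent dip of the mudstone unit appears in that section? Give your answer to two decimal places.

11.17°

Let the plane be z = a·E + b·N + c.
Well 102−Well 101: 22a + 76b = −0.6;  Well 103−Well 101: 107a − 28b = 24.7.
Solving gives a = 0.21267, b = −0.06946.
Unit vector along 080° is (sin 80°, cos 80°) = (0.9848, 0.1736).
Slope in that direction = a·(0.9848) + b·(0.1736) = 0.19737.
Apparent dip = arctan|0.19737| = 11.17° (true dip is 12.6°, so apparent ≤ true as expected).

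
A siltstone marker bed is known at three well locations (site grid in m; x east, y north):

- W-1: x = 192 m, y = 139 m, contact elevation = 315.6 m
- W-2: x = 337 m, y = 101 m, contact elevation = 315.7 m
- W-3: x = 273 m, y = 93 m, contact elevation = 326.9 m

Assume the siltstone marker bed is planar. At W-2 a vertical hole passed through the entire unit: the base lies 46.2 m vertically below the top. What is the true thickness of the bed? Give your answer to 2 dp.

41.83 m

Two edge vectors: W-1→W-2 = (145, -38, 0.1), W-1→W-3 = (81, -46, 11.3).
Normal n = (W-1→W-2) × (W-1→W-3) = (-424.8, -1630.4, -3592).
So ∂z/∂x = −n_x/n_z = −0.11826 and ∂z/∂y = −n_y/n_z = −0.45390.
|∇z| = √(a²+b²) = 0.46905, so dip δ = arctan(0.46905) = 25.13°.
True thickness = vertical thickness × cos δ = 46.2 × cos 25.13° = 41.83 m.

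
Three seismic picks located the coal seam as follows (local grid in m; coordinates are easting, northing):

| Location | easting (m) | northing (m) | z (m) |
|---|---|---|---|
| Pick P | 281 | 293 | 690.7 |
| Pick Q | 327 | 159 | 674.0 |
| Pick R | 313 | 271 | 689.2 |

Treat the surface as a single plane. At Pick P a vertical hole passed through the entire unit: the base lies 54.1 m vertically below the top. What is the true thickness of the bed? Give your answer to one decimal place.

53.5 m

Let the plane be z = a·easting + b·northing + c.
Pick Q−Pick P: 46a − 134b = −16.7;  Pick R−Pick P: 32a − 22b = −1.5.
Solving gives a = 0.05079, b = 0.14206.
|∇z| = √(a²+b²) = 0.15087, so dip δ = arctan(0.15087) = 8.58°.
True thickness = vertical thickness × cos δ = 54.1 × cos 8.58° = 53.5 m.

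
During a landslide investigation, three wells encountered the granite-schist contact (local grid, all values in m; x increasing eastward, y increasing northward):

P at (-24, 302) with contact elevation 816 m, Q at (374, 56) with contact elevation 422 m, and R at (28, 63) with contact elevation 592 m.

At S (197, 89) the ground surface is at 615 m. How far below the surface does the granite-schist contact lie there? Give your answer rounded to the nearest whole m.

Let the plane be z = a·x + b·y + c.
Q−P: 398a − 246b = −394;  R−P: 52a − 239b = −224.
Solving gives a = −0.47446, b = 0.83401.
Then c = 816 − a·-24 − b·302 = 552.74.
At (197, 89): z_contact = −93.5 + 74.2 + 552.74 = 533.5 m.
Depth below ground = 615 − 533.5 = 81 m.

81 m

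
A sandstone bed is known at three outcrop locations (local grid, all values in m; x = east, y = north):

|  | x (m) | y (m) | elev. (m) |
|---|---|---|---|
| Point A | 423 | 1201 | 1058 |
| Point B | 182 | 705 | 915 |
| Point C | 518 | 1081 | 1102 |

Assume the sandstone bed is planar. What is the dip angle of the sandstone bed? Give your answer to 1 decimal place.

27.2°

Let the plane be z = a·x + b·y + c.
Point B−Point A: −241a − 496b = −143;  Point C−Point A: 95a − 120b = 44.
Solving gives a = 0.51268, b = 0.03920.
Gradient magnitude |∇z| = √(a² + b²) = √(0.26284 + 0.00154) = 0.51417.
True dip = arctan(0.51417) = 27.2°, dipping toward W (azimuth ≈ 266°).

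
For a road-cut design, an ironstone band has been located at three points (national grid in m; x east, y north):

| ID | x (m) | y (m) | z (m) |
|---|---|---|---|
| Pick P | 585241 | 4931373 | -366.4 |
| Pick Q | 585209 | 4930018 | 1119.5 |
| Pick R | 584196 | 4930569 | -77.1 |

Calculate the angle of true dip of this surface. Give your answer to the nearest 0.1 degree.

51.4°

Two edge vectors: Pick P→Pick Q = (-32, -1355, 1485.9), Pick P→Pick R = (-1045, -804, 289.3).
Normal n = (Pick P→Pick Q) × (Pick P→Pick R) = (802662.1, -1543507.9, -1390247).
So ∂z/∂x = −n_x/n_z = 0.57735 and ∂z/∂y = −n_y/n_z = −1.11024.
Gradient magnitude |∇z| = √(a² + b²) = √(0.33334 + 1.23263) = 1.25139.
True dip = arctan(1.25139) = 51.4°, dipping toward NNW (azimuth ≈ 333°).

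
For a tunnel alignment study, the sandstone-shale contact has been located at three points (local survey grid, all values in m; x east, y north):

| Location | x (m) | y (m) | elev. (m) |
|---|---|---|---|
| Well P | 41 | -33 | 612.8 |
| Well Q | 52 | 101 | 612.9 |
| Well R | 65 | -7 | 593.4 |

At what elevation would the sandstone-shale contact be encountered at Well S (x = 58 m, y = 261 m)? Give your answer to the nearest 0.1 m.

Two edge vectors: Well P→Well Q = (11, 134, 0.1), Well P→Well R = (24, 26, -19.4).
Normal n = (Well P→Well Q) × (Well P→Well R) = (-2602.2, 215.8, -2930).
So ∂z/∂x = −n_x/n_z = −0.88812 and ∂z/∂y = −n_y/n_z = 0.07365.
Intercept c from Well P: 612.8 + 36.41 + 2.43 = 651.64.
At (58, 261): z = −51.5 + 19.2 + 651.64 = 619.4 m.

619.4 m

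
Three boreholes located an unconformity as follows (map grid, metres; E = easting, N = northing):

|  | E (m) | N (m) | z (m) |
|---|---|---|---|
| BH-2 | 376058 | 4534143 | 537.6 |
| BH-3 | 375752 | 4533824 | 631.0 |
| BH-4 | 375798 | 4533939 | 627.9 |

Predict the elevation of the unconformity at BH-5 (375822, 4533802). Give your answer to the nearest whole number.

Two edge vectors: BH-2→BH-3 = (-306, -319, 93.4), BH-2→BH-4 = (-260, -204, 90.3).
Normal n = (BH-2→BH-3) × (BH-2→BH-4) = (-9752.1, 3347.8, -20516).
So ∂z/∂E = −n_x/n_z = −0.47534120 and ∂z/∂N = −n_y/n_z = 0.16317996.
Intercept c from BH-2: 537.6 + 178755.86 − 739881.26 = −560587.80.
At (375822, 4533802): z = −178643.7 + 739825.6 − 560587.80 = 594.1 m.

594 m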